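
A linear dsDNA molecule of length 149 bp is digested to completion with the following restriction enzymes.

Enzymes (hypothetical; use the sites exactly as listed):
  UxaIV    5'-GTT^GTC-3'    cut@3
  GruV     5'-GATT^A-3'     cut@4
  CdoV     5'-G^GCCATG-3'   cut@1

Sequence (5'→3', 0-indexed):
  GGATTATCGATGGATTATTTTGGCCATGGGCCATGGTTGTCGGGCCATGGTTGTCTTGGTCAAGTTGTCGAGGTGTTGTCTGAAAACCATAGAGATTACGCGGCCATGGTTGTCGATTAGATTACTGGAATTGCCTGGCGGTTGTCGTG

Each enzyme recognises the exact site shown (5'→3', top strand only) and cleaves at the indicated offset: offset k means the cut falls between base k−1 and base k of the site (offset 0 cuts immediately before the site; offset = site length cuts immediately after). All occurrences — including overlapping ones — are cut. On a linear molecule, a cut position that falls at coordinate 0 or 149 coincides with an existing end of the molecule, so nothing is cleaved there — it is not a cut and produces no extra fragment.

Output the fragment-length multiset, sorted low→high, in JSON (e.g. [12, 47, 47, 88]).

[5,5,5,5,6,6,7,7,9,9,9,11,11,14,20,20]

Scan for sites:
  UxaIV (GTTGTC, off=3): starts [35, 49, 63, 74, 108, 140] → cuts [38, 52, 66, 77, 111, 143]
  GruV (GATTA, off=4): starts [1, 12, 93, 114, 119] → cuts [5, 16, 97, 118, 123]
  CdoV (GGCCATG, off=1): starts [21, 28, 42, 101] → cuts [22, 29, 43, 102]

All cut coordinates (distinct, sorted): [5, 16, 22, 29, 38, 43, 52, 66, 77, 97, 102, 111, 118, 123, 143]

Fragments:
  [0,5): 5 bp
  [5,16): 11 bp
  [16,22): 6 bp
  [22,29): 7 bp
  [29,38): 9 bp
  [38,43): 5 bp
  [43,52): 9 bp
  [52,66): 14 bp
  [66,77): 11 bp
  [77,97): 20 bp
  [97,102): 5 bp
  [102,111): 9 bp
  [111,118): 7 bp
  [118,123): 5 bp
  [123,143): 20 bp
  [143,149): 6 bp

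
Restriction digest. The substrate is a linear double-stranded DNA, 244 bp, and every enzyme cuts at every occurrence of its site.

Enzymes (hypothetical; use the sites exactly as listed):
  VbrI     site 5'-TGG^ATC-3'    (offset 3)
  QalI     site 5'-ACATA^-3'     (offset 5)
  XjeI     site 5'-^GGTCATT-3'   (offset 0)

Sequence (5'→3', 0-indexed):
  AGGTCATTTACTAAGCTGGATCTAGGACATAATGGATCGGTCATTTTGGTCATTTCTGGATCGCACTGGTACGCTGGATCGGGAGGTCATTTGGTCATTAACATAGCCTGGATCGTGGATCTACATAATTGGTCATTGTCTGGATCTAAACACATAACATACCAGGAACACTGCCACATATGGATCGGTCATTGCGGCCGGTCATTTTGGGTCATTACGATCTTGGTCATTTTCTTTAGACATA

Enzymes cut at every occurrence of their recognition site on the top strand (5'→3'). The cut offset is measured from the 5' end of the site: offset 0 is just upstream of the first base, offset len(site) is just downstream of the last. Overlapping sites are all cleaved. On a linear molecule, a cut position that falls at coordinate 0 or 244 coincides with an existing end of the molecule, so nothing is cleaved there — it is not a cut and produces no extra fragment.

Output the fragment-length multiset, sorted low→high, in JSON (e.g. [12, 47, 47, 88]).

[1,3,3,3,3,4,5,6,7,7,8,9,9,10,12,12,13,13,13,13,15,18,18,19,20]

Scan for sites:
  VbrI TGGATC/3: at [16, 32, 56, 74, 108, 115, 140, 180] ⇒ [19, 35, 59, 77, 111, 118, 143, 183]
  QalI ACATA/5: at [26, 100, 122, 151, 156, 175, 239] ⇒ [31, 105, 127, 156, 161, 180] (position 244 is a terminus of the linear molecule — no cut)
  XjeI GGTCATT/0: at [1, 38, 47, 84, 92, 130, 186, 199, 209, 224] ⇒ [1, 38, 47, 84, 92, 130, 186, 199, 209, 224]

All cut coordinates (distinct, sorted): [1, 19, 31, 35, 38, 47, 59, 77, 84, 92, 105, 111, 118, 127, 130, 143, 156, 161, 180, 183, 186, 199, 209, 224]

Fragments:
  [0,1): 1 bp
  [1,19): 18 bp
  [19,31): 12 bp
  [31,35): 4 bp
  [35,38): 3 bp
  [38,47): 9 bp
  [47,59): 12 bp
  [59,77): 18 bp
  [77,84): 7 bp
  [84,92): 8 bp
  [92,105): 13 bp
  [105,111): 6 bp
  [111,118): 7 bp
  [118,127): 9 bp
  [127,130): 3 bp
  [130,143): 13 bp
  [143,156): 13 bp
  [156,161): 5 bp
  [161,180): 19 bp
  [180,183): 3 bp
  [183,186): 3 bp
  [186,199): 13 bp
  [199,209): 10 bp
  [209,224): 15 bp
  [224,244): 20 bp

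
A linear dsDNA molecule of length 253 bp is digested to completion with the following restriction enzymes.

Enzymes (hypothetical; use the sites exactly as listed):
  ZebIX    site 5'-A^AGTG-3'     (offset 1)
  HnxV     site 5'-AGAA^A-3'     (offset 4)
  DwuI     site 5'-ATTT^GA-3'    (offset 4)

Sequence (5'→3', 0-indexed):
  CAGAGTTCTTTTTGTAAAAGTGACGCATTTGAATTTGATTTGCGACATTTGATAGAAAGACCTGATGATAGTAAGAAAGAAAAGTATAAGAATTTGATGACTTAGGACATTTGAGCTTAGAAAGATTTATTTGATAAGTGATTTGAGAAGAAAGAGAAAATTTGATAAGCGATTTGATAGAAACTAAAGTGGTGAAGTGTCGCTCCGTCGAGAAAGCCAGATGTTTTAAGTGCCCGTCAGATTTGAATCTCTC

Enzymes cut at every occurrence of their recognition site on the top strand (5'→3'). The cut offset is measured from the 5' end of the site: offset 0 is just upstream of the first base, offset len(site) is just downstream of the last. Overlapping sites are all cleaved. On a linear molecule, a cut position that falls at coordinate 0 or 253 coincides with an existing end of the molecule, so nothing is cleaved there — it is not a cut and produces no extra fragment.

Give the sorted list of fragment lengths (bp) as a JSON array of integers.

Site scan:
  ZebIX AAGTG/1: at [17, 135, 186, 194, 227] ⇒ [18, 136, 187, 195, 228]
  HnxV AGAAA/4: at [53, 73, 77, 118, 148, 154, 178, 210] ⇒ [57, 77, 81, 122, 152, 158, 182, 214]
  DwuI ATTTGA/4: at [26, 32, 46, 91, 108, 128, 140, 159, 171, 240] ⇒ [30, 36, 50, 95, 112, 132, 144, 163, 175, 244]

Pooled cuts: [18, 30, 36, 50, 57, 77, 81, 95, 112, 122, 132, 136, 144, 152, 158, 163, 175, 182, 187, 195, 214, 228, 244]

Fragment lengths:
  [0,18): 18 bp
  [18,30): 12 bp
  [30,36): 6 bp
  [36,50): 14 bp
  [50,57): 7 bp
  [57,77): 20 bp
  [77,81): 4 bp
  [81,95): 14 bp
  [95,112): 17 bp
  [112,122): 10 bp
  [122,132): 10 bp
  [132,136): 4 bp
  [136,144): 8 bp
  [144,152): 8 bp
  [152,158): 6 bp
  [158,163): 5 bp
  [163,175): 12 bp
  [175,182): 7 bp
  [182,187): 5 bp
  [187,195): 8 bp
  [195,214): 19 bp
  [214,228): 14 bp
  [228,244): 16 bp
  [244,253): 9 bp

[4,4,5,5,6,6,7,7,8,8,8,9,10,10,12,12,14,14,14,16,17,18,19,20]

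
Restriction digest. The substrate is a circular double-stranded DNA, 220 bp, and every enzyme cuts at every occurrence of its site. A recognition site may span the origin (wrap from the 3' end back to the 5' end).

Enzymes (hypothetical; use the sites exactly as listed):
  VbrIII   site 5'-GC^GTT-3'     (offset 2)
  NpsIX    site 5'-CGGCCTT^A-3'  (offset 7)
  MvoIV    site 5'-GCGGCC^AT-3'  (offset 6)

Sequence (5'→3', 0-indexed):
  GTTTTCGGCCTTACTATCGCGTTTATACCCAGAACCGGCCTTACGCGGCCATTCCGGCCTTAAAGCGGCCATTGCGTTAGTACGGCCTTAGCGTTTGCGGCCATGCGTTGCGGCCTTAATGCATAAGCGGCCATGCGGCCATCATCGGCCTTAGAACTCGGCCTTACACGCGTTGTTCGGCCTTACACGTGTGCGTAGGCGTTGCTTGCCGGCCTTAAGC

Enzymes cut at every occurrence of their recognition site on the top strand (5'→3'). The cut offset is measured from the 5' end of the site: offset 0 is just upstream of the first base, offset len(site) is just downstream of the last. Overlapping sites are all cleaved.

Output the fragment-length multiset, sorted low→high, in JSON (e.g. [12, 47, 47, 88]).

Per-enzyme occurrences:
  VbrIII GCGTT/2: at [18, 73, 90, 104, 169, 198, 218] ⇒ [0, 20, 75, 92, 106, 171, 200]
  NpsIX CGGCCTTA/7: at [5, 35, 54, 82, 110, 145, 158, 177, 209] ⇒ [12, 42, 61, 89, 117, 152, 165, 184, 216]
  MvoIV GCGGCCAT/6: at [44, 64, 96, 126, 134] ⇒ [50, 70, 102, 132, 140]

All cut coordinates (distinct, sorted): [0, 12, 20, 42, 50, 61, 70, 75, 89, 92, 102, 106, 117, 132, 140, 152, 165, 171, 184, 200, 216]

Fragments:
  0→12: 12 bp
  12→20: 8 bp
  20→42: 22 bp
  42→50: 8 bp
  50→61: 11 bp
  61→70: 9 bp
  70→75: 5 bp
  75→89: 14 bp
  89→92: 3 bp
  92→102: 10 bp
  102→106: 4 bp
  106→117: 11 bp
  117→132: 15 bp
  132→140: 8 bp
  140→152: 12 bp
  152→165: 13 bp
  165→171: 6 bp
  171→184: 13 bp
  184→200: 16 bp
  200→216: 16 bp
  216→0 (wrap): 220-216+0 = 4 bp

[3,4,4,5,6,8,8,8,9,10,11,11,12,12,13,13,14,15,16,16,22]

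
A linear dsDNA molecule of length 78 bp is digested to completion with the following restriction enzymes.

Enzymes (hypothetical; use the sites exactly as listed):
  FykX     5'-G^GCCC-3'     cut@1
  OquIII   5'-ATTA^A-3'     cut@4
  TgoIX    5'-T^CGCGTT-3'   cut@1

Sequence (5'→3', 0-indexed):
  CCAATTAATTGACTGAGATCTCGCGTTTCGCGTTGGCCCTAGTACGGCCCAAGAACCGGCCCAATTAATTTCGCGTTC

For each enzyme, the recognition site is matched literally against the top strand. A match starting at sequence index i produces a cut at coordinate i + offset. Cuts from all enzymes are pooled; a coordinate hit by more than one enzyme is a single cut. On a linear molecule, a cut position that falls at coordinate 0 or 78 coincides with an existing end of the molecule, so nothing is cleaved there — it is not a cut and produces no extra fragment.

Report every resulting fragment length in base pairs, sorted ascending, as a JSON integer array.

Per-enzyme occurrences:
  FykX (GGCCC, off=1): starts [34, 45, 57] → cuts [35, 46, 58]
  OquIII (ATTAA, off=4): starts [3, 63] → cuts [7, 67]
  TgoIX (TCGCGTT, off=1): starts [20, 27, 70] → cuts [21, 28, 71]

All cut coordinates (distinct, sorted): [7, 21, 28, 35, 46, 58, 67, 71]

Fragments:
  [0,7): 7 bp
  [7,21): 14 bp
  [21,28): 7 bp
  [28,35): 7 bp
  [35,46): 11 bp
  [46,58): 12 bp
  [58,67): 9 bp
  [67,71): 4 bp
  [71,78): 7 bp

[4,7,7,7,7,9,11,12,14]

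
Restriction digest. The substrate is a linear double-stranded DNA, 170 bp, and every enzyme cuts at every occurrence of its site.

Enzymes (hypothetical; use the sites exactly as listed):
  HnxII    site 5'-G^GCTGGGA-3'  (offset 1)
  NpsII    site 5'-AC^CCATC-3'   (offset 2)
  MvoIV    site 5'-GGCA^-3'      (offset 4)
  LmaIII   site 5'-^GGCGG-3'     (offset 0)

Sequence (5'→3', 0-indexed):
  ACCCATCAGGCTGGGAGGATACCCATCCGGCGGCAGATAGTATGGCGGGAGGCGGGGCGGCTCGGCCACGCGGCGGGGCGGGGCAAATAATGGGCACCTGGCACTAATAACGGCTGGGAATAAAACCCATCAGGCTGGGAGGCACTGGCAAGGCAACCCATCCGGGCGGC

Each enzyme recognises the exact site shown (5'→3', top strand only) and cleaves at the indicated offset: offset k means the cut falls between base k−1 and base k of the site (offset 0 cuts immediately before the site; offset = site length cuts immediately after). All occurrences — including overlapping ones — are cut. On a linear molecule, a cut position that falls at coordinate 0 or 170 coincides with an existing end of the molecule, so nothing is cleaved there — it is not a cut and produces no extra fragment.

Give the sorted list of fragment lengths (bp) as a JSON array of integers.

[2,2,5,5,5,6,6,6,7,7,7,7,7,7,8,9,9,11,11,13,14,16]

Scan for sites:
  HnxII (GGCTGGGA, off=1): starts [8, 111, 132] → cuts [9, 112, 133]
  NpsII (ACCCATC, off=2): starts [0, 20, 124, 155] → cuts [2, 22, 126, 157]
  MvoIV (GGCA, off=4): starts [31, 81, 92, 99, 140, 146, 151] → cuts [35, 85, 96, 103, 144, 150, 155]
  LmaIII (GGCGG, off=0): starts [28, 43, 50, 55, 71, 76, 164] → cuts [28, 43, 50, 55, 71, 76, 164]

All cut coordinates (distinct, sorted): [2, 9, 22, 28, 35, 43, 50, 55, 71, 76, 85, 96, 103, 112, 126, 133, 144, 150, 155, 157, 164]

Fragments:
  [0,2): 2 bp
  [2,9): 7 bp
  [9,22): 13 bp
  [22,28): 6 bp
  [28,35): 7 bp
  [35,43): 8 bp
  [43,50): 7 bp
  [50,55): 5 bp
  [55,71): 16 bp
  [71,76): 5 bp
  [76,85): 9 bp
  [85,96): 11 bp
  [96,103): 7 bp
  [103,112): 9 bp
  [112,126): 14 bp
  [126,133): 7 bp
  [133,144): 11 bp
  [144,150): 6 bp
  [150,155): 5 bp
  [155,157): 2 bp
  [157,164): 7 bp
  [164,170): 6 bp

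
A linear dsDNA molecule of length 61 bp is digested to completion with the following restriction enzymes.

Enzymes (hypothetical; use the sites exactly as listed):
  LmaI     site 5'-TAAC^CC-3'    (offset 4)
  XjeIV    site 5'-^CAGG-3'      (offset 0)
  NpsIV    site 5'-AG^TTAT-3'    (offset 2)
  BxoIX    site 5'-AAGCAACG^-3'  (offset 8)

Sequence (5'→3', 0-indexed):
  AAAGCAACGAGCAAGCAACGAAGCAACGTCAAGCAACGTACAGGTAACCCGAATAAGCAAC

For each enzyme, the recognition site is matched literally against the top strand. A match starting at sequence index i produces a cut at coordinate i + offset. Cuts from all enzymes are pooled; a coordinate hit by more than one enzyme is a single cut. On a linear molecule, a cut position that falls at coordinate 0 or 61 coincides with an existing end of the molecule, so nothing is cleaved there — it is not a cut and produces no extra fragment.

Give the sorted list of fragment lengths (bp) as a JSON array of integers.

Per-enzyme occurrences:
  LmaI (TAACCC, off=4): starts [44] → cuts [48]
  XjeIV (CAGG, off=0): starts [40] → cuts [40]
  NpsIV (AGTTAT, off=2): no sites
  BxoIX (AAGCAACG, off=8): starts [1, 12, 20, 30] → cuts [9, 20, 28, 38]

All cut coordinates (distinct, sorted): [9, 20, 28, 38, 40, 48]

Fragments:
  [0,9): 9 bp
  [9,20): 11 bp
  [20,28): 8 bp
  [28,38): 10 bp
  [38,40): 2 bp
  [40,48): 8 bp
  [48,61): 13 bp

[2,8,8,9,10,11,13]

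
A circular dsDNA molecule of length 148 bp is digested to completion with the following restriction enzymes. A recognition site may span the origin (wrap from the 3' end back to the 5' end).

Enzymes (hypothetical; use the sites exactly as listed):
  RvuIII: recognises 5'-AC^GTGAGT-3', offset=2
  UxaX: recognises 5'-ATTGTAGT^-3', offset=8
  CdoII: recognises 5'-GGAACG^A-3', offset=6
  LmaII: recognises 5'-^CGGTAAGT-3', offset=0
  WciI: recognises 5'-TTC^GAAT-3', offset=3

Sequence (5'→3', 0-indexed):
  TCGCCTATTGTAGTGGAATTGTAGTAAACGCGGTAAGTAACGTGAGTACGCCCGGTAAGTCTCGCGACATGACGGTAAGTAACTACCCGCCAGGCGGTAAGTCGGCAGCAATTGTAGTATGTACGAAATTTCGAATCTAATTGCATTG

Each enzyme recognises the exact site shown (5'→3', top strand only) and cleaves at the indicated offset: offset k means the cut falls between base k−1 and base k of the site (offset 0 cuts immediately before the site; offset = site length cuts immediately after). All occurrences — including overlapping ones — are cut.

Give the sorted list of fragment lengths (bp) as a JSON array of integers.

Site scan:
  RvuIII ACGTGAGT/2: at [39] ⇒ [41]
  UxaX ATTGTAGT/8: at [6, 17, 110] ⇒ [14, 25, 118]
  CdoII (GGAACGA, off=6): no sites
  LmaII CGGTAAGT/0: at [30, 52, 72, 94] ⇒ [30, 52, 72, 94]
  WciI TTCGAAT/3: at [129] ⇒ [132]

All cut coordinates (distinct, sorted): [14, 25, 30, 41, 52, 72, 94, 118, 132]

Fragment lengths:
  14→25: 11 bp
  25→30: 5 bp
  30→41: 11 bp
  41→52: 11 bp
  52→72: 20 bp
  72→94: 22 bp
  94→118: 24 bp
  118→132: 14 bp
  132→14 (wrap): 148-132+14 = 30 bp

[5,11,11,11,14,20,22,24,30]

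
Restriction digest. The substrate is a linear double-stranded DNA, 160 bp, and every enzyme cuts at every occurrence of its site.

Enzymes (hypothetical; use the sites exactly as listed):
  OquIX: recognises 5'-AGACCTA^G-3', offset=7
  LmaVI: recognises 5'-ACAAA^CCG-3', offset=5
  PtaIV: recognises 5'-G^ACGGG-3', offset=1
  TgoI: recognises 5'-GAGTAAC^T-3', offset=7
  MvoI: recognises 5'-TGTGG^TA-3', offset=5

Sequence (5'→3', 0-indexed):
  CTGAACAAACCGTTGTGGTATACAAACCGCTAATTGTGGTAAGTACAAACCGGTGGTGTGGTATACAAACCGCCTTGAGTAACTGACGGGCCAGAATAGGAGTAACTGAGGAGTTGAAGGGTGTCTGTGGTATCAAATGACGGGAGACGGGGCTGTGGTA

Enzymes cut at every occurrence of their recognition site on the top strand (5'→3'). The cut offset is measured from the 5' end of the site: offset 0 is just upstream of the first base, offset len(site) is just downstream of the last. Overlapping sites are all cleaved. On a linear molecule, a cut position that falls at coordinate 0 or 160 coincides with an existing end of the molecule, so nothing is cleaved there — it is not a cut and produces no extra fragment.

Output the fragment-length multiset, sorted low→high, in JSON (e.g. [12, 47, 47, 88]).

[2,2,7,8,8,9,9,9,10,12,12,13,14,21,24]

Per-enzyme occurrences:
  OquIX (AGACCTAG, off=7): no sites
  LmaVI ACAAACCG/5: at [4, 21, 44, 64] ⇒ [9, 26, 49, 69]
  PtaIV GACGGG/1: at [84, 138, 145] ⇒ [85, 139, 146]
  TgoI GAGTAACT/7: at [76, 99] ⇒ [83, 106]
  MvoI TGTGGTA/5: at [13, 34, 56, 125, 153] ⇒ [18, 39, 61, 130, 158]

Pooled cuts: [9, 18, 26, 39, 49, 61, 69, 83, 85, 106, 130, 139, 146, 158]

Fragments:
  [0,9): 9 bp
  [9,18): 9 bp
  [18,26): 8 bp
  [26,39): 13 bp
  [39,49): 10 bp
  [49,61): 12 bp
  [61,69): 8 bp
  [69,83): 14 bp
  [83,85): 2 bp
  [85,106): 21 bp
  [106,130): 24 bp
  [130,139): 9 bp
  [139,146): 7 bp
  [146,158): 12 bp
  [158,160): 2 bp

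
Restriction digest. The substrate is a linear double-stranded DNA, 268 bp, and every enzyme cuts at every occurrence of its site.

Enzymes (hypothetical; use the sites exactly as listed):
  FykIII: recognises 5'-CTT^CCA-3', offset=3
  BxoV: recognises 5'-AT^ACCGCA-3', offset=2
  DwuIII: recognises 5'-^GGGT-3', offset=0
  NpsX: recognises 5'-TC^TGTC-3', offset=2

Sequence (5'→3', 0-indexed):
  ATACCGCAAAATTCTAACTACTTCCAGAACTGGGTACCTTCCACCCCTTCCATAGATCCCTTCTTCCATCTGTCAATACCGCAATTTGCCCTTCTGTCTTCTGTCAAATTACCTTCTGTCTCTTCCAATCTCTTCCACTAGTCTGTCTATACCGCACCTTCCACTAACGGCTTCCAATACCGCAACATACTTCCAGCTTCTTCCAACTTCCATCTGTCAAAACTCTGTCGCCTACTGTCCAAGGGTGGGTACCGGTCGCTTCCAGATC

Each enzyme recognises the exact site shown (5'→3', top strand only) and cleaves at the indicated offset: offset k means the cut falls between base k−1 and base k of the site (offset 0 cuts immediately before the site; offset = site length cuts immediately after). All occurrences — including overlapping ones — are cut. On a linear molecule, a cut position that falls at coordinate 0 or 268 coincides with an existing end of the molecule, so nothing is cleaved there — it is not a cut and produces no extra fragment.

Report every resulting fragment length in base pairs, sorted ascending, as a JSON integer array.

[2,4,5,5,5,7,7,7,7,7,8,8,9,9,9,10,10,10,11,13,14,15,15,16,17,17,21]

Per-enzyme occurrences:
  FykIII (CTTCCA, off=3): starts [20, 37, 46, 62, 121, 131, 157, 170, 189, 199, 206, 258] → cuts [23, 40, 49, 65, 124, 134, 160, 173, 192, 202, 209, 261]
  BxoV (ATACCGCA, off=2): starts [0, 75, 148, 176] → cuts [2, 77, 150, 178]
  DwuIII (GGGT, off=0): starts [31, 242, 246] → cuts [31, 242, 246]
  NpsX (TCTGTC, off=2): starts [68, 92, 99, 114, 141, 212, 223] → cuts [70, 94, 101, 116, 143, 214, 225]

Pooled cuts: [2, 23, 31, 40, 49, 65, 70, 77, 94, 101, 116, 124, 134, 143, 150, 160, 173, 178, 192, 202, 209, 214, 225, 242, 246, 261]

Fragment lengths:
  [0,2): 2 bp
  [2,23): 21 bp
  [23,31): 8 bp
  [31,40): 9 bp
  [40,49): 9 bp
  [49,65): 16 bp
  [65,70): 5 bp
  [70,77): 7 bp
  [77,94): 17 bp
  [94,101): 7 bp
  [101,116): 15 bp
  [116,124): 8 bp
  [124,134): 10 bp
  [134,143): 9 bp
  [143,150): 7 bp
  [150,160): 10 bp
  [160,173): 13 bp
  [173,178): 5 bp
  [178,192): 14 bp
  [192,202): 10 bp
  [202,209): 7 bp
  [209,214): 5 bp
  [214,225): 11 bp
  [225,242): 17 bp
  [242,246): 4 bp
  [246,261): 15 bp
  [261,268): 7 bp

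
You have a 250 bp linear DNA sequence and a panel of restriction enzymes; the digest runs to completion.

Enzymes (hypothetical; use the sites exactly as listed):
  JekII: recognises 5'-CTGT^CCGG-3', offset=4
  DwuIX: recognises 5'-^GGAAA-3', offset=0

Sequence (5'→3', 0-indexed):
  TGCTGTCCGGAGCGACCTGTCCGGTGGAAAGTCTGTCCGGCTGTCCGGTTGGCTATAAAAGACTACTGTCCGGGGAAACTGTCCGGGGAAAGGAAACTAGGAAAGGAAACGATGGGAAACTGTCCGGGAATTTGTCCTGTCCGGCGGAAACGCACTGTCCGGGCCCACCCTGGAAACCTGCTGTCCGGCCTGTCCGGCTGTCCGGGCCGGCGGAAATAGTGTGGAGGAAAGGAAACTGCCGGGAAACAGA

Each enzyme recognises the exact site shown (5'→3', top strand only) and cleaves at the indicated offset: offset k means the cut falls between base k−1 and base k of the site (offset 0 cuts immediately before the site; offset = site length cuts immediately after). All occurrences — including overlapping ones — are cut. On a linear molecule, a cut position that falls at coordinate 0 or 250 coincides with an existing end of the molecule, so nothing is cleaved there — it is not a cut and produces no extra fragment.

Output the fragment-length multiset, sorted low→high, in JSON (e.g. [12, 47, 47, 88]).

[4,4,5,5,5,5,5,6,8,8,8,9,9,9,9,10,10,11,11,13,13,13,14,14,17,25]

Scan for sites:
  JekII (CTGTCCGG, off=4): starts [2, 16, 32, 40, 65, 78, 119, 136, 154, 180, 189, 197] → cuts [6, 20, 36, 44, 69, 82, 123, 140, 158, 184, 193, 201]
  DwuIX (GGAAA, off=0): starts [25, 73, 86, 91, 99, 104, 114, 145, 171, 211, 225, 230, 241] → cuts [25, 73, 86, 91, 99, 104, 114, 145, 171, 211, 225, 230, 241]

All cut coordinates (distinct, sorted): [6, 20, 25, 36, 44, 69, 73, 82, 86, 91, 99, 104, 114, 123, 140, 145, 158, 171, 184, 193, 201, 211, 225, 230, 241]

Fragment lengths:
  [0,6): 6 bp
  [6,20): 14 bp
  [20,25): 5 bp
  [25,36): 11 bp
  [36,44): 8 bp
  [44,69): 25 bp
  [69,73): 4 bp
  [73,82): 9 bp
  [82,86): 4 bp
  [86,91): 5 bp
  [91,99): 8 bp
  [99,104): 5 bp
  [104,114): 10 bp
  [114,123): 9 bp
  [123,140): 17 bp
  [140,145): 5 bp
  [145,158): 13 bp
  [158,171): 13 bp
  [171,184): 13 bp
  [184,193): 9 bp
  [193,201): 8 bp
  [201,211): 10 bp
  [211,225): 14 bp
  [225,230): 5 bp
  [230,241): 11 bp
  [241,250): 9 bp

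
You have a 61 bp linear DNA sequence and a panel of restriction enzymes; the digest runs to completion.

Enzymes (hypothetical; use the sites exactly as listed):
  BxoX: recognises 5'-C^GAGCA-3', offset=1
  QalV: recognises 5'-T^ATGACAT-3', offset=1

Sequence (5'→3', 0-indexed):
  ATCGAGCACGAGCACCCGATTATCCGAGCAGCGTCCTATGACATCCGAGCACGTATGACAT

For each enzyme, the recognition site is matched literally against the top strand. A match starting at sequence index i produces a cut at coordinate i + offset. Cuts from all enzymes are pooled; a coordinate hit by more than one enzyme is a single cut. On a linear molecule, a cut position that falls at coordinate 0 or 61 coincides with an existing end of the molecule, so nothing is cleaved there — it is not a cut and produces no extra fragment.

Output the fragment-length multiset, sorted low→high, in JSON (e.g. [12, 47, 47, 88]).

Site scan:
  BxoX (CGAGCA, off=1): starts [2, 8, 24, 45] → cuts [3, 9, 25, 46]
  QalV (TATGACAT, off=1): starts [36, 53] → cuts [37, 54]

All cut coordinates (distinct, sorted): [3, 9, 25, 37, 46, 54]

Fragment lengths:
  [0,3): 3 bp
  [3,9): 6 bp
  [9,25): 16 bp
  [25,37): 12 bp
  [37,46): 9 bp
  [46,54): 8 bp
  [54,61): 7 bp

[3,6,7,8,9,12,16]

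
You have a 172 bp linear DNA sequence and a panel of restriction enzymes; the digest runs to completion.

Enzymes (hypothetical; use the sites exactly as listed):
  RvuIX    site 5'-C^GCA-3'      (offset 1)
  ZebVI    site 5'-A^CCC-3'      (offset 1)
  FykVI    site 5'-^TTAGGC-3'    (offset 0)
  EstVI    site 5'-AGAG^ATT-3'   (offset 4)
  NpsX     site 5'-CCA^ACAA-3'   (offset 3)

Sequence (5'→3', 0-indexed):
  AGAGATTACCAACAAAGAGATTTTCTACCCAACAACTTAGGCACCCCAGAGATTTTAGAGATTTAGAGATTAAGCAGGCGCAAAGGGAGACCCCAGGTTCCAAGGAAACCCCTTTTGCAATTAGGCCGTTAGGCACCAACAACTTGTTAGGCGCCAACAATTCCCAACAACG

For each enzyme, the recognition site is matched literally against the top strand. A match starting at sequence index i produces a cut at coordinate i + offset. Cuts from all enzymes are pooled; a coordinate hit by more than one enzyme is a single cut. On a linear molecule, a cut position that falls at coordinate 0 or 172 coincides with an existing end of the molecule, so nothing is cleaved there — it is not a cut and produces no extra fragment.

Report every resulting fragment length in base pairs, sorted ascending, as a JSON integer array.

Per-enzyme occurrences:
  RvuIX (CGCA, off=1): starts [78] → cuts [79]
  ZebVI (ACCC, off=1): starts [26, 42, 89, 107] → cuts [27, 43, 90, 108]
  FykVI (TTAGGC, off=0): starts [36, 120, 128, 146] → cuts [36, 120, 128, 146]
  EstVI (AGAGATT, off=4): starts [0, 15, 47, 56, 64] → cuts [4, 19, 51, 60, 68]
  NpsX (CCAACAA, off=3): starts [8, 28, 135, 153, 163] → cuts [11, 31, 138, 156, 166]

All cut coordinates (distinct, sorted): [4, 11, 19, 27, 31, 36, 43, 51, 60, 68, 79, 90, 108, 120, 128, 138, 146, 156, 166]

Fragment lengths:
  [0,4): 4 bp
  [4,11): 7 bp
  [11,19): 8 bp
  [19,27): 8 bp
  [27,31): 4 bp
  [31,36): 5 bp
  [36,43): 7 bp
  [43,51): 8 bp
  [51,60): 9 bp
  [60,68): 8 bp
  [68,79): 11 bp
  [79,90): 11 bp
  [90,108): 18 bp
  [108,120): 12 bp
  [120,128): 8 bp
  [128,138): 10 bp
  [138,146): 8 bp
  [146,156): 10 bp
  [156,166): 10 bp
  [166,172): 6 bp

[4,4,5,6,7,7,8,8,8,8,8,8,9,10,10,10,11,11,12,18]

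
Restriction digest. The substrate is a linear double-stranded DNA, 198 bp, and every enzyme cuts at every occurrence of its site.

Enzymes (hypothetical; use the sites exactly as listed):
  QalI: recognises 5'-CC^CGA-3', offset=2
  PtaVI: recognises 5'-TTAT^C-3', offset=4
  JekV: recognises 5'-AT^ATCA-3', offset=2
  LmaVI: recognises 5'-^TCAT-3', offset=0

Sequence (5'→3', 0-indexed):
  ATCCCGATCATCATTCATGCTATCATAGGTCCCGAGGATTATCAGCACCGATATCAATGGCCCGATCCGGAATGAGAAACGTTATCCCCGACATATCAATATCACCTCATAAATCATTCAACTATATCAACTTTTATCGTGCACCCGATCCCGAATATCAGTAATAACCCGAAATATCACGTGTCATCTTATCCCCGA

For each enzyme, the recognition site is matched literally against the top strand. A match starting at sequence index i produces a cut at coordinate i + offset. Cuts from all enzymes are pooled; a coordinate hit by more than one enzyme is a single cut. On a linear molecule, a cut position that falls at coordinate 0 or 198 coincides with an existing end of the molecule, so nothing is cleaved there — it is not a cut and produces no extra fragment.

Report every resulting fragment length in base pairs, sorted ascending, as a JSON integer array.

Scan for sites:
  QalI (CCCGA, off=2): starts [2, 30, 60, 86, 143, 149, 167, 193] → cuts [4, 32, 62, 88, 145, 151, 169, 195]
  PtaVI (TTATC, off=4): starts [38, 81, 133, 188] → cuts [42, 85, 137, 192]
  JekV (ATATCA, off=2): starts [50, 92, 98, 123, 154, 173] → cuts [52, 94, 100, 125, 156, 175]
  LmaVI (TCAT, off=0): starts [7, 10, 14, 22, 106, 113, 183] → cuts [7, 10, 14, 22, 106, 113, 183]

All cut coordinates (distinct, sorted): [4, 7, 10, 14, 22, 32, 42, 52, 62, 85, 88, 94, 100, 106, 113, 125, 137, 145, 151, 156, 169, 175, 183, 192, 195]

Fragments:
  [0,4): 4 bp
  [4,7): 3 bp
  [7,10): 3 bp
  [10,14): 4 bp
  [14,22): 8 bp
  [22,32): 10 bp
  [32,42): 10 bp
  [42,52): 10 bp
  [52,62): 10 bp
  [62,85): 23 bp
  [85,88): 3 bp
  [88,94): 6 bp
  [94,100): 6 bp
  [100,106): 6 bp
  [106,113): 7 bp
  [113,125): 12 bp
  [125,137): 12 bp
  [137,145): 8 bp
  [145,151): 6 bp
  [151,156): 5 bp
  [156,169): 13 bp
  [169,175): 6 bp
  [175,183): 8 bp
  [183,192): 9 bp
  [192,195): 3 bp
  [195,198): 3 bp

[3,3,3,3,3,4,4,5,6,6,6,6,6,7,8,8,8,9,10,10,10,10,12,12,13,23]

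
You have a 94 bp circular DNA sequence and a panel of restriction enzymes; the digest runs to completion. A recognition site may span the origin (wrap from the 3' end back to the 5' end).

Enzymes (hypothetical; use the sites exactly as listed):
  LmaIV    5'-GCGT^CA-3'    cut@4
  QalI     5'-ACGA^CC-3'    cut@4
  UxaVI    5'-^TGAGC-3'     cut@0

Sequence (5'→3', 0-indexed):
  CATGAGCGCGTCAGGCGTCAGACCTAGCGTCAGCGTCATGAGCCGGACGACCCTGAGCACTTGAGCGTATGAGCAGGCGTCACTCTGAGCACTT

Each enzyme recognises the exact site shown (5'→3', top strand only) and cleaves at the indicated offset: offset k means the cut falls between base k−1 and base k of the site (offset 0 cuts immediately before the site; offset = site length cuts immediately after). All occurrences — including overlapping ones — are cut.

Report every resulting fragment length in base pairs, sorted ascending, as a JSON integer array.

[2,3,5,6,7,8,8,9,11,11,12,12]

Site scan:
  LmaIV (GCGTCA, off=4): starts [7, 14, 26, 32, 76] → cuts [11, 18, 30, 36, 80]
  QalI (ACGACC, off=4): starts [46] → cuts [50]
  UxaVI (TGAGC, off=0): starts [2, 38, 53, 61, 69, 85] → cuts [2, 38, 53, 61, 69, 85]

All cut coordinates (distinct, sorted): [2, 11, 18, 30, 36, 38, 50, 53, 61, 69, 80, 85]

Fragment lengths:
  2→11: 9 bp
  11→18: 7 bp
  18→30: 12 bp
  30→36: 6 bp
  36→38: 2 bp
  38→50: 12 bp
  50→53: 3 bp
  53→61: 8 bp
  61→69: 8 bp
  69→80: 11 bp
  80→85: 5 bp
  85→2 (wrap): 94-85+2 = 11 bp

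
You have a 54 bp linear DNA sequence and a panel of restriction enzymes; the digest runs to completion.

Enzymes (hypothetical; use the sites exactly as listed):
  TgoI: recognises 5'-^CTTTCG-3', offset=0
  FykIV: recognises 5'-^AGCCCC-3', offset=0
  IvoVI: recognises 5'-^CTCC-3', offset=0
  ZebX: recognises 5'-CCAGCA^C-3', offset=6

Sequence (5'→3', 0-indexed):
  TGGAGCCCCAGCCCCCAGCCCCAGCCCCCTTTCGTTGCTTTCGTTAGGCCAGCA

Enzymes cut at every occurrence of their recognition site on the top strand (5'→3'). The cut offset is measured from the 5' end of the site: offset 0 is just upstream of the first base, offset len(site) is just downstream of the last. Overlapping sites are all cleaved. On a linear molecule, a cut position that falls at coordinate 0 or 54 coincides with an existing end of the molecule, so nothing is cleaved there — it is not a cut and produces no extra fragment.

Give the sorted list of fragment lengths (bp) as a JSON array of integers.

Per-enzyme occurrences:
  TgoI (CTTTCG, off=0): starts [28, 37] → cuts [28, 37]
  FykIV (AGCCCC, off=0): starts [3, 9, 16, 22] → cuts [3, 9, 16, 22]
  IvoVI (CTCC, off=0): no sites
  ZebX (CCAGCAC, off=6): no sites

All cut coordinates (distinct, sorted): [3, 9, 16, 22, 28, 37]

Fragment lengths:
  [0,3): 3 bp
  [3,9): 6 bp
  [9,16): 7 bp
  [16,22): 6 bp
  [22,28): 6 bp
  [28,37): 9 bp
  [37,54): 17 bp

[3,6,6,6,7,9,17]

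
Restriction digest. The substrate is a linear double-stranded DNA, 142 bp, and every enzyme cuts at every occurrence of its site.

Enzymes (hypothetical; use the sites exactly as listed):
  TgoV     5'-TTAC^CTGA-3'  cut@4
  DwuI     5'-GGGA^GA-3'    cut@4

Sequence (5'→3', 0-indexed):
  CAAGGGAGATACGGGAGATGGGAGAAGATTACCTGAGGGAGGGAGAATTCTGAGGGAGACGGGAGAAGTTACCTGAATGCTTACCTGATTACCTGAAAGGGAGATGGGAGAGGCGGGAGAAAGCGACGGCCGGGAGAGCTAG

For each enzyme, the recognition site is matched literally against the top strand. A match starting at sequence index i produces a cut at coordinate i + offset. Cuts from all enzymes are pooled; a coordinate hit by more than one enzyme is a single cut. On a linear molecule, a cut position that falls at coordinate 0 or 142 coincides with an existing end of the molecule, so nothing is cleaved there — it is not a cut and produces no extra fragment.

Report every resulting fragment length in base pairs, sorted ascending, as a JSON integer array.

Scan for sites:
  TgoV TTACCTGA/4: at [28, 68, 80, 88] ⇒ [32, 72, 84, 92]
  DwuI GGGAGA/4: at [3, 12, 19, 40, 53, 60, 98, 105, 114, 131] ⇒ [7, 16, 23, 44, 57, 64, 102, 109, 118, 135]

All cut coordinates (distinct, sorted): [7, 16, 23, 32, 44, 57, 64, 72, 84, 92, 102, 109, 118, 135]

Fragment lengths:
  [0,7): 7 bp
  [7,16): 9 bp
  [16,23): 7 bp
  [23,32): 9 bp
  [32,44): 12 bp
  [44,57): 13 bp
  [57,64): 7 bp
  [64,72): 8 bp
  [72,84): 12 bp
  [84,92): 8 bp
  [92,102): 10 bp
  [102,109): 7 bp
  [109,118): 9 bp
  [118,135): 17 bp
  [135,142): 7 bp

[7,7,7,7,7,8,8,9,9,9,10,12,12,13,17]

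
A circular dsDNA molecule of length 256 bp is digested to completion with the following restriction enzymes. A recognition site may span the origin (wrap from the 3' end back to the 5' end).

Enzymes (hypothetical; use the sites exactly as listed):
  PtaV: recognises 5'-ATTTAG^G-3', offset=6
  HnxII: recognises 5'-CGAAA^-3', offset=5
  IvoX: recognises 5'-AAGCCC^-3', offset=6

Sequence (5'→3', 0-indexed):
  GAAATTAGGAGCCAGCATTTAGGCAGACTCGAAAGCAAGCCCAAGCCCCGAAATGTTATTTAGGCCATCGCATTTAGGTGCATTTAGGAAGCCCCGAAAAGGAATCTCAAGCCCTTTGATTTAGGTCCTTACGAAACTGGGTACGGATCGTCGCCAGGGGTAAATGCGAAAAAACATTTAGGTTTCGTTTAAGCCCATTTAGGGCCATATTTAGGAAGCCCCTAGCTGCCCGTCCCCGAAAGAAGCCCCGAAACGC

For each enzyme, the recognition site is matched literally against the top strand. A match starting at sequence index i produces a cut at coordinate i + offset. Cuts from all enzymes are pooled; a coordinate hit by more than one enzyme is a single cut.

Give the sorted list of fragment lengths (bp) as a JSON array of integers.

[5,5,5,6,6,7,7,7,7,8,10,10,10,10,12,12,12,14,15,15,18,20,35]

Scan for sites:
  PtaV ATTTAGG/6: at [16, 57, 71, 81, 118, 175, 196, 208] ⇒ [22, 63, 77, 87, 124, 181, 202, 214]
  HnxII CGAAA/5: at [29, 48, 94, 131, 166, 236, 248, 255] ⇒ [4, 34, 53, 99, 136, 171, 241, 253]
  IvoX AAGCCC/6: at [36, 42, 88, 108, 190, 215, 242] ⇒ [42, 48, 94, 114, 196, 221, 248]

Pooled cuts: [4, 22, 34, 42, 48, 53, 63, 77, 87, 94, 99, 114, 124, 136, 171, 181, 196, 202, 214, 221, 241, 248, 253]

Fragments:
  4→22: 18 bp
  22→34: 12 bp
  34→42: 8 bp
  42→48: 6 bp
  48→53: 5 bp
  53→63: 10 bp
  63→77: 14 bp
  77→87: 10 bp
  87→94: 7 bp
  94→99: 5 bp
  99→114: 15 bp
  114→124: 10 bp
  124→136: 12 bp
  136→171: 35 bp
  171→181: 10 bp
  181→196: 15 bp
  196→202: 6 bp
  202→214: 12 bp
  214→221: 7 bp
  221→241: 20 bp
  241→248: 7 bp
  248→253: 5 bp
  253→4 (wrap): 256-253+4 = 7 bp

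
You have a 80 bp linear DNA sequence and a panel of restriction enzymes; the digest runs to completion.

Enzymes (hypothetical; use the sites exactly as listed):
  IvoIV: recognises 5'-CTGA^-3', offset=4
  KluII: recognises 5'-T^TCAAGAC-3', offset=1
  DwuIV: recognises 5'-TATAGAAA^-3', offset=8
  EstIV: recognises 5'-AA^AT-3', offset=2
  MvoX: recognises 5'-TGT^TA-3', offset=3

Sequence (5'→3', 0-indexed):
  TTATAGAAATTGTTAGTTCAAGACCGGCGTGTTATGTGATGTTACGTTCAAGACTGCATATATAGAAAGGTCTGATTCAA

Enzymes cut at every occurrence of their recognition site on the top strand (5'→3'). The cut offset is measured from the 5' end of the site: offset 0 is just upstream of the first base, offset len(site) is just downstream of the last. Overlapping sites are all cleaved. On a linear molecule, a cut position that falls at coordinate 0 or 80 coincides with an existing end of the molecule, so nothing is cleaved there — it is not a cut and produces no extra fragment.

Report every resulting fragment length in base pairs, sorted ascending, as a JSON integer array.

Scan for sites:
  IvoIV CTGA/4: at [71] ⇒ [75]
  KluII TTCAAGAC/1: at [16, 46] ⇒ [17, 47]
  DwuIV TATAGAAA/8: at [1, 60] ⇒ [9, 68]
  EstIV AAAT/2: at [6] ⇒ [8]
  MvoX TGTTA/3: at [10, 29, 39] ⇒ [13, 32, 42]

Pooled cuts: [8, 9, 13, 17, 32, 42, 47, 68, 75]

Fragments:
  [0,8): 8 bp
  [8,9): 1 bp
  [9,13): 4 bp
  [13,17): 4 bp
  [17,32): 15 bp
  [32,42): 10 bp
  [42,47): 5 bp
  [47,68): 21 bp
  [68,75): 7 bp
  [75,80): 5 bp

[1,4,4,5,5,7,8,10,15,21]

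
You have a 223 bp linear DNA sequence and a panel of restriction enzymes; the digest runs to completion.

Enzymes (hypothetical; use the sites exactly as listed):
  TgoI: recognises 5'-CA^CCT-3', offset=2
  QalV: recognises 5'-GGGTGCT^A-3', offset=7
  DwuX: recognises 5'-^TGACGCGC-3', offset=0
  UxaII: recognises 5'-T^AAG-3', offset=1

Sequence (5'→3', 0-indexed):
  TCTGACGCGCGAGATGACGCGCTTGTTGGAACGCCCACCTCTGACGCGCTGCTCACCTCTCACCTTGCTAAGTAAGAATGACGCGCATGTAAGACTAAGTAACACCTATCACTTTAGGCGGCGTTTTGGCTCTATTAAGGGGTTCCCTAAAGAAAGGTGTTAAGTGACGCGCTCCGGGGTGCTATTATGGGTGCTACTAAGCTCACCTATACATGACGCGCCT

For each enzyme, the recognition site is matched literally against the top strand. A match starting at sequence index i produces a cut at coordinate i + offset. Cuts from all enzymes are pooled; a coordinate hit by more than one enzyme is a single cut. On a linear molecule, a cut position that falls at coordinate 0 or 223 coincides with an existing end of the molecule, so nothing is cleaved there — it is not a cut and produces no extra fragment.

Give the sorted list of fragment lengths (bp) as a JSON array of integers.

[2,3,3,4,4,5,6,7,7,7,8,8,10,12,12,12,14,19,23,25,32]

Per-enzyme occurrences:
  TgoI CACCT/2: at [35, 53, 60, 102, 203] ⇒ [37, 55, 62, 104, 205]
  QalV GGGTGCTA/7: at [176, 188] ⇒ [183, 195]
  DwuX TGACGCGC/0: at [2, 14, 41, 78, 164, 213] ⇒ [2, 14, 41, 78, 164, 213]
  UxaII TAAG/1: at [68, 72, 89, 95, 135, 160, 197] ⇒ [69, 73, 90, 96, 136, 161, 198]

Pooled cuts: [2, 14, 37, 41, 55, 62, 69, 73, 78, 90, 96, 104, 136, 161, 164, 183, 195, 198, 205, 213]

Fragment lengths:
  [0,2): 2 bp
  [2,14): 12 bp
  [14,37): 23 bp
  [37,41): 4 bp
  [41,55): 14 bp
  [55,62): 7 bp
  [62,69): 7 bp
  [69,73): 4 bp
  [73,78): 5 bp
  [78,90): 12 bp
  [90,96): 6 bp
  [96,104): 8 bp
  [104,136): 32 bp
  [136,161): 25 bp
  [161,164): 3 bp
  [164,183): 19 bp
  [183,195): 12 bp
  [195,198): 3 bp
  [198,205): 7 bp
  [205,213): 8 bp
  [213,223): 10 bp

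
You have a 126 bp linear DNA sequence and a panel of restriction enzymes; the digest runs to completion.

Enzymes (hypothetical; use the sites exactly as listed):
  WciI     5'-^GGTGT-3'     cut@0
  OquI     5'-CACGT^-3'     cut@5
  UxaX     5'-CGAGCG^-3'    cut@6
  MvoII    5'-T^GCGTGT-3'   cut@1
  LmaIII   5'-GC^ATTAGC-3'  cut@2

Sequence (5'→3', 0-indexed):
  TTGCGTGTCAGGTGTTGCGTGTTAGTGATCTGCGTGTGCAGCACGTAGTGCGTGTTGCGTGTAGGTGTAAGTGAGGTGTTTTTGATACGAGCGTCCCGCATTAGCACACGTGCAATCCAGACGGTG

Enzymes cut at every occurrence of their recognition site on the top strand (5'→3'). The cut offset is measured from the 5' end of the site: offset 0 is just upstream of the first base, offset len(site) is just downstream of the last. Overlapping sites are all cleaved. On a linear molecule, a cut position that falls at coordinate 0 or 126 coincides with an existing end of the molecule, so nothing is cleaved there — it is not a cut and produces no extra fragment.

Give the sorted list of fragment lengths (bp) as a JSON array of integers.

Site scan:
  WciI (GGTGT, off=0): starts [10, 63, 74] → cuts [10, 63, 74]
  OquI (CACGT, off=5): starts [41, 106] → cuts [46, 111]
  UxaX (CGAGCG, off=6): starts [87] → cuts [93]
  MvoII (TGCGTGT, off=1): starts [1, 15, 30, 48, 55] → cuts [2, 16, 31, 49, 56]
  LmaIII (GCATTAGC, off=2): starts [97] → cuts [99]

All cut coordinates (distinct, sorted): [2, 10, 16, 31, 46, 49, 56, 63, 74, 93, 99, 111]

Fragments:
  [0,2): 2 bp
  [2,10): 8 bp
  [10,16): 6 bp
  [16,31): 15 bp
  [31,46): 15 bp
  [46,49): 3 bp
  [49,56): 7 bp
  [56,63): 7 bp
  [63,74): 11 bp
  [74,93): 19 bp
  [93,99): 6 bp
  [99,111): 12 bp
  [111,126): 15 bp

[2,3,6,6,7,7,8,11,12,15,15,15,19]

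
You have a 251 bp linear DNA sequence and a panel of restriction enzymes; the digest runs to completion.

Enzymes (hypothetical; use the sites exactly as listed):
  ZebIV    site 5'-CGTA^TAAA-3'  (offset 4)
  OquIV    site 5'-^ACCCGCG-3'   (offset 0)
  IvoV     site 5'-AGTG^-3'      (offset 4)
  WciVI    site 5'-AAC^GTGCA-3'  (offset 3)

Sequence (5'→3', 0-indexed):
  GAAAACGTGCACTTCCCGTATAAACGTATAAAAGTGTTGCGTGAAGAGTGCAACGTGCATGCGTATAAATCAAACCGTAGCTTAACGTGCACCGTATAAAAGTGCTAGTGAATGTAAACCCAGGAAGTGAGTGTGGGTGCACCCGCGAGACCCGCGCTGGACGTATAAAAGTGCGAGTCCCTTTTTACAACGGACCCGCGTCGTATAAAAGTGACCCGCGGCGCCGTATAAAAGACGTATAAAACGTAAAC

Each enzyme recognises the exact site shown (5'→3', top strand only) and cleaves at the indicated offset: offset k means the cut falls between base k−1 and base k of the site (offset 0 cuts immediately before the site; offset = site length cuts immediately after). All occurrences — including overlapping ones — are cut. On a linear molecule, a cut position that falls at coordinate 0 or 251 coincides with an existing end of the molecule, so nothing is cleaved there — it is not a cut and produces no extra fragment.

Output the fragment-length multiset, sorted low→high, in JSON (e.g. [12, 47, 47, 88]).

[4,4,6,6,7,8,8,8,8,8,9,10,11,11,12,12,14,14,15,16,19,20,21]

Scan for sites:
  ZebIV (CGTATAAA, off=4): starts [16, 24, 61, 92, 161, 201, 224, 235] → cuts [20, 28, 65, 96, 165, 205, 228, 239]
  OquIV (ACCCGCG, off=0): starts [140, 149, 193, 213] → cuts [140, 149, 193, 213]
  IvoV (AGTG, off=4): starts [32, 46, 100, 106, 125, 129, 169, 209] → cuts [36, 50, 104, 110, 129, 133, 173, 213]
  WciVI (AACGTGCA, off=3): starts [3, 51, 83] → cuts [6, 54, 86]

Pooled cuts: [6, 20, 28, 36, 50, 54, 65, 86, 96, 104, 110, 129, 133, 140, 149, 165, 173, 193, 205, 213, 228, 239]

Fragments:
  [0,6): 6 bp
  [6,20): 14 bp
  [20,28): 8 bp
  [28,36): 8 bp
  [36,50): 14 bp
  [50,54): 4 bp
  [54,65): 11 bp
  [65,86): 21 bp
  [86,96): 10 bp
  [96,104): 8 bp
  [104,110): 6 bp
  [110,129): 19 bp
  [129,133): 4 bp
  [133,140): 7 bp
  [140,149): 9 bp
  [149,165): 16 bp
  [165,173): 8 bp
  [173,193): 20 bp
  [193,205): 12 bp
  [205,213): 8 bp
  [213,228): 15 bp
  [228,239): 11 bp
  [239,251): 12 bp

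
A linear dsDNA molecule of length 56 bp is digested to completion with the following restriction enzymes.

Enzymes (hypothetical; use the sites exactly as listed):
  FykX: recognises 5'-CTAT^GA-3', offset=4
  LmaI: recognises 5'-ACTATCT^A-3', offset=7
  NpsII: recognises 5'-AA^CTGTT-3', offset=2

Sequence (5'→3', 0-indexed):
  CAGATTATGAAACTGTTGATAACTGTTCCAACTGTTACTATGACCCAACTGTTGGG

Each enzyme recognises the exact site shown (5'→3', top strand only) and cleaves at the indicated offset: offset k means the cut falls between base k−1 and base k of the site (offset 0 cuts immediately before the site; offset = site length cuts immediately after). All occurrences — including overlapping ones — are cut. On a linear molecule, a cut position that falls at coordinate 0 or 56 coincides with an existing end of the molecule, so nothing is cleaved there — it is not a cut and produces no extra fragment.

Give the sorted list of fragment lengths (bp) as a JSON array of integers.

[7,8,9,10,10,12]

Site scan:
  FykX CTATGA/4: at [37] ⇒ [41]
  LmaI (ACTATCTA, off=7): no sites
  NpsII AACTGTT/2: at [10, 20, 29, 46] ⇒ [12, 22, 31, 48]

All cut coordinates (distinct, sorted): [12, 22, 31, 41, 48]

Fragment lengths:
  [0,12): 12 bp
  [12,22): 10 bp
  [22,31): 9 bp
  [31,41): 10 bp
  [41,48): 7 bp
  [48,56): 8 bp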